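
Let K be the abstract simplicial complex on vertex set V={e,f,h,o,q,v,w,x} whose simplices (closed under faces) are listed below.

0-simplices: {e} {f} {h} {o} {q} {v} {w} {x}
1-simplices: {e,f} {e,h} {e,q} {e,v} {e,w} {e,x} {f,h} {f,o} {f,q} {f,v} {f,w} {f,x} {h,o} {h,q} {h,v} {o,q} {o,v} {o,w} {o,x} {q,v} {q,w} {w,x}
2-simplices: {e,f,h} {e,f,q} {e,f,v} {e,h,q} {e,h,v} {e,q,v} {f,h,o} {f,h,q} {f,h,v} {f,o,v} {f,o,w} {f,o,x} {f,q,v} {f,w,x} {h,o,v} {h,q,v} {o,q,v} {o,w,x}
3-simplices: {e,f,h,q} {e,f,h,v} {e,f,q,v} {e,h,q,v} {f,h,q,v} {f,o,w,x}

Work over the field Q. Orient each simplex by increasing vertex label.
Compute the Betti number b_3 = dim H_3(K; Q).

b_3=1

n_0=8 n_1=22 n_2=18 n_3=6  [Q]
∂1: piv[ef,eh,eq,ev,ew,ex,fo] rk=7  ker:fh,fq,fv,fw,fx,ho,hq,hv,oq,ov,ow,ox,qv,qw,wx
∂2: piv[efh,efq,efv,ehq,ehv,eqv,fho,fov,fow,fox,fwx,oqv] rk=12  ker:fhq,fhv,fqv,hov,hqv,owx
∂3: piv[efhq,efhv,efqv,ehqv,fowx] rk=5  ker:fhqv
b_3=(6−5)−0=1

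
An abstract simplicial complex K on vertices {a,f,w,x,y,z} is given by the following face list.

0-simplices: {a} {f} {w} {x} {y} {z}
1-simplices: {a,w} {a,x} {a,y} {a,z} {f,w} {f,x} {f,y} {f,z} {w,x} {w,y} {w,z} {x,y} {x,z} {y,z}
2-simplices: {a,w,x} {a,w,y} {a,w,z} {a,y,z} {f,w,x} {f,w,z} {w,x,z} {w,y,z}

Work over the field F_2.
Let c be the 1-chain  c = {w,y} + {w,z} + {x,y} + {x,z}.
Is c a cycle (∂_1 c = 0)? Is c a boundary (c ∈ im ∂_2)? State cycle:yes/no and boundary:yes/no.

n_0=6 n_1=14 n_2=8  [Z2]
∂1: piv[aw,ax,ay,az,fw] rk=5  ker:fx,fy,fz,wx,wy,wz,xy,xz,yz
∂2: piv[awx,awy,awz,ayz,fwx,fwz,wxz] rk=7  ker:wyz
∂1c = 0
c vs im∂2: residual ≠ 0 ⇒ not boundary

cycle:yes boundary:no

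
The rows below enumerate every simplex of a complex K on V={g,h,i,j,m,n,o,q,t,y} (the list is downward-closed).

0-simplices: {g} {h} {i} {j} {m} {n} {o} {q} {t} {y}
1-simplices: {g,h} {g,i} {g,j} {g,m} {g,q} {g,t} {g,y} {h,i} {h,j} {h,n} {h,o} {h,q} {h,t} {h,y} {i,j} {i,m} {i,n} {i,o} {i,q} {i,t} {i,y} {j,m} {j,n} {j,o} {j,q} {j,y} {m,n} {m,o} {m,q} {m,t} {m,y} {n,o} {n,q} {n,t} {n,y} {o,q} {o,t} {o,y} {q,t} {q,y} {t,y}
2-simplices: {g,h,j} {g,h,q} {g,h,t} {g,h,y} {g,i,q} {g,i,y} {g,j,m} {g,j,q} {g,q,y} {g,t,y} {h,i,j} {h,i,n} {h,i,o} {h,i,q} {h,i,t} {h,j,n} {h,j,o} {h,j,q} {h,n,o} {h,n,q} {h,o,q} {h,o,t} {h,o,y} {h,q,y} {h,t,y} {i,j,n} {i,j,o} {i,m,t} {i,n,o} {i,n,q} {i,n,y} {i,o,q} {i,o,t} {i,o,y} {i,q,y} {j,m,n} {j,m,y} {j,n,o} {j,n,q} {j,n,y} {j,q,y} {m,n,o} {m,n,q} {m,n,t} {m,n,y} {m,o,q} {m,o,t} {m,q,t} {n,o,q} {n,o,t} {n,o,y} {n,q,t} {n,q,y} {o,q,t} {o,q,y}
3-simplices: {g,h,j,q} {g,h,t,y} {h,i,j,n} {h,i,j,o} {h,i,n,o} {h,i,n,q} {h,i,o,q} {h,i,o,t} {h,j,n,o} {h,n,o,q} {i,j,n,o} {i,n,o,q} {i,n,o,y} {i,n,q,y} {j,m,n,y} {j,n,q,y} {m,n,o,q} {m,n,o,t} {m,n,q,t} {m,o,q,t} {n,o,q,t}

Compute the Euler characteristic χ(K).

χ(K)=3

n_0=10 n_1=41 n_2=55 n_3=21
χ=+10−41+55−21=3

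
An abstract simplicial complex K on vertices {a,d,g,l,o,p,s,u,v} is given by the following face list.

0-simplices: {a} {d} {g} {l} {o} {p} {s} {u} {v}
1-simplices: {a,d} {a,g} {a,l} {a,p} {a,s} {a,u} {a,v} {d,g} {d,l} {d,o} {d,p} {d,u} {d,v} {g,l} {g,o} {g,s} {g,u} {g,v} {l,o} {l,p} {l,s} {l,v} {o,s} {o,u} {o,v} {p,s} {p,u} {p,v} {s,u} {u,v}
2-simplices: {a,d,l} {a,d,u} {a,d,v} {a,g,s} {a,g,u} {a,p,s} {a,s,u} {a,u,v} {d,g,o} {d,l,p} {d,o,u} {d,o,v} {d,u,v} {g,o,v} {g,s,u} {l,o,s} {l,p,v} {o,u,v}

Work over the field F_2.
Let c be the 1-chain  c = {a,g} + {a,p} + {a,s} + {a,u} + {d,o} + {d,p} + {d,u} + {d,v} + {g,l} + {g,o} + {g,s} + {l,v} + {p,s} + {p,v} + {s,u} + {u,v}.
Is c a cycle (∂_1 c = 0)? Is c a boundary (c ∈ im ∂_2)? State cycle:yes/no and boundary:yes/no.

cycle:yes boundary:no

n_0=9 n_1=30 n_2=18  [Z2]
∂1: piv[ad,ag,al,ap,as,au,av,do] rk=8  ker:dg,dl,dp,du,dv,gl,go,gs,gu,gv,lo,lp,ls,lv,os,ou,ov,ps,pu,pv,su,uv
∂2: piv[adl,adu,adv,ags,agu,aps,asu,auv,dgo,dlp,dou,dov,gov,los,lpv] rk=15  ker:duv,gsu,ouv
∂1c = 0
c vs im∂2: residual ≠ 0 ⇒ not boundary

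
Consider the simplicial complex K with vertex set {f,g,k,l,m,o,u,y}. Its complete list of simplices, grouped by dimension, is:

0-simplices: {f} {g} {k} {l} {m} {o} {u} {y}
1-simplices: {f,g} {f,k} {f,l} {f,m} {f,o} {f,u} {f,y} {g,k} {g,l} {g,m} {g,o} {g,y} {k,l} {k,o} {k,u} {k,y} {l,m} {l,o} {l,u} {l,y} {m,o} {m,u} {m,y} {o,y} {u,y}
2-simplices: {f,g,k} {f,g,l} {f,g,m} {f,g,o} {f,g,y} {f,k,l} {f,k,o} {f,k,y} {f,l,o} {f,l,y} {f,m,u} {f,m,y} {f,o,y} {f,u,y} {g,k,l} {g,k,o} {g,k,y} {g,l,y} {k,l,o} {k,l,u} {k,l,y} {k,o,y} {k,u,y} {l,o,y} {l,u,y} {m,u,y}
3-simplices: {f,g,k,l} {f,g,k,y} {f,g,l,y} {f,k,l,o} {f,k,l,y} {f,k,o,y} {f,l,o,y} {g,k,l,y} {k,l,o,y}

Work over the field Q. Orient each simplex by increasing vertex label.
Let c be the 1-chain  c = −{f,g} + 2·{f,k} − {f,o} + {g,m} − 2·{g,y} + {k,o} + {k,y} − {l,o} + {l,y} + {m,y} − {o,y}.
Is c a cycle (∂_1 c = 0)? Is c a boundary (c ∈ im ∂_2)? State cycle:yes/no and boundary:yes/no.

n_0=8 n_1=25 n_2=26 n_3=9  [Q]
∂1: piv[fg,fk,fl,fm,fo,fu,fy] rk=7  ker:gk,gl,gm,go,gy,kl,ko,ku,ky,lm,lo,lu,ly,mo,mu,my,oy,uy
∂2: piv[fgk,fgl,fgm,fgo,fgy,fkl,fko,fky,flo,fly,fmu,fmy,foy,fuy,klu,kuy] rk=16  ker:gkl,gko,gky,gly,klo,kly,koy,loy,luy,muy
∂3: piv[fgkl,fgky,fgly,fklo,fkly,fkoy,floy] rk=7  ker:gkly,kloy
∂1c = 0
c vs im∂2: reduces to 0 ⇒ boundary

cycle:yes boundary:yes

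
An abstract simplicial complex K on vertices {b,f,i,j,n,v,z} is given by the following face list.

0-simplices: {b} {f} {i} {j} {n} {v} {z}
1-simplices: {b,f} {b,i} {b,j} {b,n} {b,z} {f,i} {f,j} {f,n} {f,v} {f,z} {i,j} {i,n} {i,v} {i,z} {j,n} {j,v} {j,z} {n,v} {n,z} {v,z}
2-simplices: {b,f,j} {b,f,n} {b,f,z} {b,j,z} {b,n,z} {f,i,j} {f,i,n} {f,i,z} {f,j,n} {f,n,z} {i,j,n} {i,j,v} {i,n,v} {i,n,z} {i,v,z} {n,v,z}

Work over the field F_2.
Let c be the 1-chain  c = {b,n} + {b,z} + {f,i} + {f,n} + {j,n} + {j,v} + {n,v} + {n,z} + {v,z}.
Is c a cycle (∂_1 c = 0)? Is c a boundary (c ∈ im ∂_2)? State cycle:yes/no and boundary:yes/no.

n_0=7 n_1=20 n_2=16  [Z2]
∂1: piv[bf,bi,bj,bn,bz,fv] rk=6  ker:fi,fj,fn,fz,ij,in,iv,iz,jn,jv,jz,nv,nz,vz
∂2: piv[bfj,bfn,bfz,bjz,bnz,fij,fin,fiz,fjn,ijv,inv,ivz] rk=12  ker:fnz,ijn,inz,nvz
∂1c = {i} + {n} + {v} + {z}

cycle:no boundary:no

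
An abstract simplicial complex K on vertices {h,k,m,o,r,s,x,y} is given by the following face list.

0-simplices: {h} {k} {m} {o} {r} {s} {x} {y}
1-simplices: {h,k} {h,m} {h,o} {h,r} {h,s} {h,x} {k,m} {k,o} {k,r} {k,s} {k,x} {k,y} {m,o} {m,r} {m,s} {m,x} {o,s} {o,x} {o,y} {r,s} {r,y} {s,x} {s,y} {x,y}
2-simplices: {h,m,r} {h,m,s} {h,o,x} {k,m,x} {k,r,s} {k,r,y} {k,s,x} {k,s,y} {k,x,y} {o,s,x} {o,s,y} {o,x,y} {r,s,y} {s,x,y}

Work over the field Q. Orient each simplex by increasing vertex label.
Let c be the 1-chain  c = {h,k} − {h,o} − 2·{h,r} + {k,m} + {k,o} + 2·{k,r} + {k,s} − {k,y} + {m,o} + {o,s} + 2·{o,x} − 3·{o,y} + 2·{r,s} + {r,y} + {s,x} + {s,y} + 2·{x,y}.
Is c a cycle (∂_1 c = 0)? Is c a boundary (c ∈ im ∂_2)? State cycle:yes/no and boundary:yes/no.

cycle:no boundary:no

n_0=8 n_1=24 n_2=14  [Q]
∂1: piv[hk,hm,ho,hr,hs,hx,ky] rk=7  ker:km,ko,kr,ks,kx,mo,mr,ms,mx,os,ox,oy,rs,ry,sx,sy,xy
∂2: piv[hmr,hms,hox,kmx,krs,kry,ksx,ksy,kxy,osx,osy] rk=11  ker:oxy,rsy,sxy
∂1c = 2·{h} − 3·{k} + {o} − 3·{r} + 2·{s} + {x}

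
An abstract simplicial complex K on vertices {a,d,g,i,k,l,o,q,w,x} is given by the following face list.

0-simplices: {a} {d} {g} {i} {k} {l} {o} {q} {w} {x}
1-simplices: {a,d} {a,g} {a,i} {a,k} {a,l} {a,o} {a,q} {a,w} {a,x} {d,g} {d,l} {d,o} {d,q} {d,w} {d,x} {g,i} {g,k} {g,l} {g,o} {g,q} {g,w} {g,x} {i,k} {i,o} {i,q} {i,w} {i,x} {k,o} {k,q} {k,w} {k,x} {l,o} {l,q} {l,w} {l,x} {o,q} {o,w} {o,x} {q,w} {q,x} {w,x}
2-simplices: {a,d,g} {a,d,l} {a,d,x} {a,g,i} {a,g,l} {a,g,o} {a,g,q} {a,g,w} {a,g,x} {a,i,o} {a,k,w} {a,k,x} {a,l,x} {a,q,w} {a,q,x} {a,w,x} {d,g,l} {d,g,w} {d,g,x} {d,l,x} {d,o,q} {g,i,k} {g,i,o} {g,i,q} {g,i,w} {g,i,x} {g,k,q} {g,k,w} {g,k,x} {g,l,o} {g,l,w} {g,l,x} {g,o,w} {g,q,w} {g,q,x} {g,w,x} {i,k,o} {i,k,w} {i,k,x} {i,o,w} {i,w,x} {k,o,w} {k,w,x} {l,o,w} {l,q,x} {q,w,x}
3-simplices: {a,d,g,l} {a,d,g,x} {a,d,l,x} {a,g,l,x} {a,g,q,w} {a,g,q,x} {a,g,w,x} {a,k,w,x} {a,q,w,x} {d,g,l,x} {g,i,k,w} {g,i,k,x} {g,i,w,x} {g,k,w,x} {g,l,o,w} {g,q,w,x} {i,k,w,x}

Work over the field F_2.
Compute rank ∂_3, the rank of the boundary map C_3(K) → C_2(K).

rank∂_3=14

n_0=10 n_1=41 n_2=46 n_3=17  [Z2]
∂1: piv[ad,ag,ai,ak,al,ao,aq,aw,ax] rk=9  ker:dg,dl,do,dq,dw,dx,gi,gk,gl,go,gq,gw,gx,ik,io,iq,iw,ix,ko,kq,kw,kx,lo,lq,lw,lx,oq,ow,ox,qw,qx,wx
∂2: piv[adg,adl,adx,agi,agl,ago,agq,agw,agx,aio,akw,akx,alx,aqw,aqx,awx,dgw,doq,gik,giq,giw,gix,gkq,gkw,glo,glw,gow,iko,lqx] rk=29  ker:dgl,dgx,dlx,gio,gkx,glx,gqw,gqx,gwx,ikw,ikx,iow,iwx,kow,kwx,low,qwx
∂3: piv[adgl,adgx,adlx,aglx,agqw,agqx,agwx,akwx,aqwx,gikw,gikx,giwx,gkwx,glow] rk=14  ker:dglx,gqwx,ikwx
rk∂_3=14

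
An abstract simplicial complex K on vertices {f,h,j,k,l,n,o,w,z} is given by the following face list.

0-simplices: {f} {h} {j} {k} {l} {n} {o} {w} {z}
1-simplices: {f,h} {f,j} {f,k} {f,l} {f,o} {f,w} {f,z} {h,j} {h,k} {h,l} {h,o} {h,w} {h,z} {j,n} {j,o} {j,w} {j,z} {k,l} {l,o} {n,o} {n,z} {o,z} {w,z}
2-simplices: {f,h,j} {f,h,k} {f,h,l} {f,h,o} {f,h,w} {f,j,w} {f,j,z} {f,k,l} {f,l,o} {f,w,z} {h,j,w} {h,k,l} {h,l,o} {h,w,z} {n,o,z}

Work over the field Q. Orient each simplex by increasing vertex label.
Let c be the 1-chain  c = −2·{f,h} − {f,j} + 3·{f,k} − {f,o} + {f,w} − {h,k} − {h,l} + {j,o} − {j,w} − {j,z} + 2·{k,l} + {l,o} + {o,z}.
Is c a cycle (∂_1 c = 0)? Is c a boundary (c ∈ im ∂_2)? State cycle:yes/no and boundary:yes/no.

n_0=9 n_1=23 n_2=15  [Q]
∂1: piv[fh,fj,fk,fl,fo,fw,fz,jn] rk=8  ker:hj,hk,hl,ho,hw,hz,jo,jw,jz,kl,lo,no,nz,oz,wz
∂2: piv[fhj,fhk,fhl,fho,fhw,fjw,fjz,fkl,flo,fwz,hwz,noz] rk=12  ker:hjw,hkl,hlo
∂1c = 0
c vs im∂2: residual ≠ 0 ⇒ not boundary

cycle:yes boundary:no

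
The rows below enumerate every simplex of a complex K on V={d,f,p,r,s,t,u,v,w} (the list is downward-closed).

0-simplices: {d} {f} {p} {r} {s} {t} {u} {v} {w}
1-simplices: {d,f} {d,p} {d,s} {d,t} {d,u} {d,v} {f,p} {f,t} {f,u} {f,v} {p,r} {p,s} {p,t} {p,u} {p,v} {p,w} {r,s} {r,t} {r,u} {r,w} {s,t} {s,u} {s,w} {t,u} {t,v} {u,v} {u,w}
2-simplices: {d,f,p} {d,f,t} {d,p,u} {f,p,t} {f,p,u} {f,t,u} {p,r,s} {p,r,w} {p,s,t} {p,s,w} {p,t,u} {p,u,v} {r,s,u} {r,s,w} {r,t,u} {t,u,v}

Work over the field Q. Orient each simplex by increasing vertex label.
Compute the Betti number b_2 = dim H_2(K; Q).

n_0=9 n_1=27 n_2=16  [Q]
∂1: piv[df,dp,ds,dt,du,dv,pr,pw] rk=8  ker:fp,ft,fu,fv,ps,pt,pu,pv,rs,rt,ru,rw,st,su,sw,tu,tv,uv,uw
∂2: piv[dfp,dft,dpu,fpt,fpu,ftu,prs,prw,pst,psw,puv,rsu,rtu,tuv] rk=14  ker:ptu,rsw
b_2=(16−14)−0=2

b_2=2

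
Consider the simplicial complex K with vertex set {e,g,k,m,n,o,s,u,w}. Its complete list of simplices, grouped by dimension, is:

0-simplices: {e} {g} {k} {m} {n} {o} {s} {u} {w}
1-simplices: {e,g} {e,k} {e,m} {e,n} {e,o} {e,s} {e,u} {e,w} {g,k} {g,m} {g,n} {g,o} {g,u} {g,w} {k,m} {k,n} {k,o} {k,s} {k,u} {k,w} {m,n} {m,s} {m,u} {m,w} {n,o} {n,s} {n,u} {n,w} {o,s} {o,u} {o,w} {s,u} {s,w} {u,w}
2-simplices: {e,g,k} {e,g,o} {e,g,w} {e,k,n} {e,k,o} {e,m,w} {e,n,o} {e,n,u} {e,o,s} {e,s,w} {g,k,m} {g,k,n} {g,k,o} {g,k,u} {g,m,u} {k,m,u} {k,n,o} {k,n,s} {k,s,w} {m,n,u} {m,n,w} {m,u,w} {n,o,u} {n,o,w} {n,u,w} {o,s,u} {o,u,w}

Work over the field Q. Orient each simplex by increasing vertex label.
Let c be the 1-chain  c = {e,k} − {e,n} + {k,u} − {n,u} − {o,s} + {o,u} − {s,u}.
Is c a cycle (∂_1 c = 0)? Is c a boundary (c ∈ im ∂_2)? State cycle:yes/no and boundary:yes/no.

n_0=9 n_1=34 n_2=27  [Q]
∂1: piv[eg,ek,em,en,eo,es,eu,ew] rk=8  ker:gk,gm,gn,go,gu,gw,km,kn,ko,ks,ku,kw,mn,ms,mu,mw,no,ns,nu,nw,os,ou,ow,su,sw,uw
∂2: piv[egk,ego,egw,ekn,eko,emw,eno,enu,eos,esw,gkm,gkn,gku,gmu,kns,ksw,mnu,mnw,muw,nou,now,osu] rk=22  ker:gko,kmu,kno,nuw,ouw
∂1c = 0
c vs im∂2: residual ≠ 0 ⇒ not boundary

cycle:yes boundary:no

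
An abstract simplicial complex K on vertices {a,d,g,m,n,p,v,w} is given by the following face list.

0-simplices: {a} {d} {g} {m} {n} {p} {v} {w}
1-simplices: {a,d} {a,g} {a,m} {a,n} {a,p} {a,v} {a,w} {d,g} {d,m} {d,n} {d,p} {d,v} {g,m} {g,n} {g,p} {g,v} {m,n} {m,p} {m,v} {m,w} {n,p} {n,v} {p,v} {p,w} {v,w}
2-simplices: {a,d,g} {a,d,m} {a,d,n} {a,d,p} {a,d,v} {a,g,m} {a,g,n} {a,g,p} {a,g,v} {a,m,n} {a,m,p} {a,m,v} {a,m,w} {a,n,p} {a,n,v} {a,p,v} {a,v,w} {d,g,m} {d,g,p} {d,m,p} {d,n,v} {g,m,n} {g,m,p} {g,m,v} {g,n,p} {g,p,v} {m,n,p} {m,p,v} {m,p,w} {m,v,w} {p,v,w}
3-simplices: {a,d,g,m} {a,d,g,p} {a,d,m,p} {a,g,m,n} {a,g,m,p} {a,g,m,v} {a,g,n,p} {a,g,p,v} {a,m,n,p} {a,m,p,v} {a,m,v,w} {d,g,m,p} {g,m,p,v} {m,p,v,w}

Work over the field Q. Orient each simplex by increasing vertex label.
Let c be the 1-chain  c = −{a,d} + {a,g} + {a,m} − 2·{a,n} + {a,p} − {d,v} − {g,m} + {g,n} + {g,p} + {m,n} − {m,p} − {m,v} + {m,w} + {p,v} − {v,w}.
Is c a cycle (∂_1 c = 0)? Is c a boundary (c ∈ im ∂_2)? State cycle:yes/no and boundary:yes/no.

n_0=8 n_1=25 n_2=31 n_3=14  [Q]
∂1: piv[ad,ag,am,an,ap,av,aw] rk=7  ker:dg,dm,dn,dp,dv,gm,gn,gp,gv,mn,mp,mv,mw,np,nv,pv,pw,vw
∂2: piv[adg,adm,adn,adp,adv,agm,agn,agp,agv,amn,amp,amv,amw,anp,anv,apv,avw,mpw] rk=18  ker:dgm,dgp,dmp,dnv,gmn,gmp,gmv,gnp,gpv,mnp,mpv,mvw,pvw
∂3: piv[adgm,adgp,admp,agmn,agmp,agmv,agnp,agpv,amnp,ampv,amvw,mpvw] rk=12  ker:dgmp,gmpv
∂1c = 0
c vs im∂2: reduces to 0 ⇒ boundary

cycle:yes boundary:yes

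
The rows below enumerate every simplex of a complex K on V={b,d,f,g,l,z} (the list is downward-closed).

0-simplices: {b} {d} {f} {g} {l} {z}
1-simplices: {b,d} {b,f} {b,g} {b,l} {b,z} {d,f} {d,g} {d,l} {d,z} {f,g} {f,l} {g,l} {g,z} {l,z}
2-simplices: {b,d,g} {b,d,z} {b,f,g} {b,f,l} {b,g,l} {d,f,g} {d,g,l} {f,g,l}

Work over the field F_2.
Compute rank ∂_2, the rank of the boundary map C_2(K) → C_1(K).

rank∂_2=7

n_0=6 n_1=14 n_2=8  [Z2]
∂1: piv[bd,bf,bg,bl,bz] rk=5  ker:df,dg,dl,dz,fg,fl,gl,gz,lz
∂2: piv[bdg,bdz,bfg,bfl,bgl,dfg,dgl] rk=7  ker:fgl
rk∂_2=7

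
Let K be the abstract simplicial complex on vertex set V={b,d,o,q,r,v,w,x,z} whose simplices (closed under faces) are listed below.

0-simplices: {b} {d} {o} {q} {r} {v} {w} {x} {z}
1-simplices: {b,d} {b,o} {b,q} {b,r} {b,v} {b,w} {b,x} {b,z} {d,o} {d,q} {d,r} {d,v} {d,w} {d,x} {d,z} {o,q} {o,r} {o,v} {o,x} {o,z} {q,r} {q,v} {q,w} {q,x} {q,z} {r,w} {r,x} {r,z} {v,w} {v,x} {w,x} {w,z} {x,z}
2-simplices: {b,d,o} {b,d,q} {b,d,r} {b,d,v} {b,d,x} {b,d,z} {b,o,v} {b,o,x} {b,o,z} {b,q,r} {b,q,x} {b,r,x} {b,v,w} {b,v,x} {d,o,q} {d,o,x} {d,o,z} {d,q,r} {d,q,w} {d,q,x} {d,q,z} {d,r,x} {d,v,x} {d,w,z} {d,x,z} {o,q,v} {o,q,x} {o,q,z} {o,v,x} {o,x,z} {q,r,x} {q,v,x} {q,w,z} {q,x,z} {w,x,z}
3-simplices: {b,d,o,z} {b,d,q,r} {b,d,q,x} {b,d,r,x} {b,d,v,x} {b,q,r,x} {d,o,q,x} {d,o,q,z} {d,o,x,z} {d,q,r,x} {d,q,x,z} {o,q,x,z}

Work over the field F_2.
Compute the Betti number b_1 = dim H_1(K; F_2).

n_0=9 n_1=33 n_2=35 n_3=12  [Z2]
∂1: piv[bd,bo,bq,br,bv,bw,bx,bz] rk=8  ker:do,dq,dr,dv,dw,dx,dz,oq,or,ov,ox,oz,qr,qv,qw,qx,qz,rw,rx,rz,vw,vx,wx,wz,xz
∂2: piv[bdo,bdq,bdr,bdv,bdx,bdz,bov,box,boz,bqr,bqx,brx,bvw,bvx,doq,dqw,dqz,dwz,dxz,oqv,wxz] rk=21  ker:dox,doz,dqr,dqx,drx,dvx,oqx,oqz,ovx,oxz,qrx,qvx,qwz,qxz
∂3: piv[bdoz,bdqr,bdqx,bdrx,bdvx,bqrx,doqx,doqz,doxz,dqxz] rk=10  ker:dqrx,oqxz
b_1=(33−8)−21=4

b_1=4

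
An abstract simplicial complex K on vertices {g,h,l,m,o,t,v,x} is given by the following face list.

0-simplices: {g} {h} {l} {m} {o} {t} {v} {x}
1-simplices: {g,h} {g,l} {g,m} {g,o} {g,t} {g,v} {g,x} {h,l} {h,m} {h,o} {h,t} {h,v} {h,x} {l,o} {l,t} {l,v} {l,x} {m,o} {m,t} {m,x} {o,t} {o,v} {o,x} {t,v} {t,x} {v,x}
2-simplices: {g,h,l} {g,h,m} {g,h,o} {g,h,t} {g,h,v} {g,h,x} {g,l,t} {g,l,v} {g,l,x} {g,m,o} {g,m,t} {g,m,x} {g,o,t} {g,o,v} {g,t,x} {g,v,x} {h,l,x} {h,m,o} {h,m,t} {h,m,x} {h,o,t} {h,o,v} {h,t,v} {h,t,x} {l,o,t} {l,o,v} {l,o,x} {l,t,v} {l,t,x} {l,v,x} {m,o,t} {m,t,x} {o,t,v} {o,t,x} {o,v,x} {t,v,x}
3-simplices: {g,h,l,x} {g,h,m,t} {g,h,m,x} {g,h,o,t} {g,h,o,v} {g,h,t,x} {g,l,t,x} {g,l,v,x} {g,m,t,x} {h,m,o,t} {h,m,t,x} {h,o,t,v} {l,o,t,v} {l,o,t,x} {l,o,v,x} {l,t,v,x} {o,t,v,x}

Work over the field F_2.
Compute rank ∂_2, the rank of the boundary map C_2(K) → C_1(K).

rank∂_2=19

n_0=8 n_1=26 n_2=36 n_3=17  [Z2]
∂1: piv[gh,gl,gm,go,gt,gv,gx] rk=7  ker:hl,hm,ho,ht,hv,hx,lo,lt,lv,lx,mo,mt,mx,ot,ov,ox,tv,tx,vx
∂2: piv[ghl,ghm,gho,ght,ghv,ghx,glt,glv,glx,gmo,gmt,gmx,got,gov,gtx,gvx,htv,lot,lox] rk=19  ker:hlx,hmo,hmt,hmx,hot,hov,htx,lov,ltv,ltx,lvx,mot,mtx,otv,otx,ovx,tvx
∂3: piv[ghlx,ghmt,ghmx,ghot,ghov,ghtx,gltx,glvx,gmtx,hmot,hotv,lotv,lotx,lovx,ltvx] rk=15  ker:hmtx,otvx
rk∂_2=19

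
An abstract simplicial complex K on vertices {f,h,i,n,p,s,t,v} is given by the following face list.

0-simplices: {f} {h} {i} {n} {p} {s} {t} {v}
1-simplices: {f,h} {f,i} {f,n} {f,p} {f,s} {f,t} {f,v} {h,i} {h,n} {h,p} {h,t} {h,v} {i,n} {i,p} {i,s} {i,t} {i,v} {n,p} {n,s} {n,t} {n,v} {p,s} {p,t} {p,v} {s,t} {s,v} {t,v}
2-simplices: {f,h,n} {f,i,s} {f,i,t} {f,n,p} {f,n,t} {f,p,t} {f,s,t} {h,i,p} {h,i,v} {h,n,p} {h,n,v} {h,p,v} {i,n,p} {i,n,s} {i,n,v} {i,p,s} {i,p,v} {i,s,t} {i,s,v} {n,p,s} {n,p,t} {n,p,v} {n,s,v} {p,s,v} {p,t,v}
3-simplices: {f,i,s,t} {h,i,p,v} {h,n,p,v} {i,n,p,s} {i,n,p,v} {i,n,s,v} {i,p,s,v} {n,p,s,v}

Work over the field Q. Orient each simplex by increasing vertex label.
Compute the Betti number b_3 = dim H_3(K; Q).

n_0=8 n_1=27 n_2=25 n_3=8  [Q]
∂1: piv[fh,fi,fn,fp,fs,ft,fv] rk=7  ker:hi,hn,hp,ht,hv,in,ip,is,it,iv,np,ns,nt,nv,ps,pt,pv,st,sv,tv
∂2: piv[fhn,fis,fit,fnp,fnt,fpt,fst,hip,hiv,hnp,hnv,hpv,inp,ins,ips,isv,ptv] rk=17  ker:inv,ipv,ist,nps,npt,npv,nsv,psv
∂3: piv[fist,hipv,hnpv,inps,inpv,insv,ipsv] rk=7  ker:npsv
b_3=(8−7)−0=1

b_3=1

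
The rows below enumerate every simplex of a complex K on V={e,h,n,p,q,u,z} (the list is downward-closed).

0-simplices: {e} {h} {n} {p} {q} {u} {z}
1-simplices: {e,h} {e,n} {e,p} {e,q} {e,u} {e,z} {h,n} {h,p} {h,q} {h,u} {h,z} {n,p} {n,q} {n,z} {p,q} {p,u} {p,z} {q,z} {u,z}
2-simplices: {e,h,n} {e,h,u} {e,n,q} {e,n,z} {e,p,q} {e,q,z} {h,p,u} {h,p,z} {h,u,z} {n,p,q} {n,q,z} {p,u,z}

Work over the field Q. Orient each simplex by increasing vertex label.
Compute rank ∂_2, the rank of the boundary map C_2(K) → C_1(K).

rank∂_2=10

n_0=7 n_1=19 n_2=12  [Q]
∂1: piv[eh,en,ep,eq,eu,ez] rk=6  ker:hn,hp,hq,hu,hz,np,nq,nz,pq,pu,pz,qz,uz
∂2: piv[ehn,ehu,enq,enz,epq,eqz,hpu,hpz,huz,npq] rk=10  ker:nqz,puz
rk∂_2=10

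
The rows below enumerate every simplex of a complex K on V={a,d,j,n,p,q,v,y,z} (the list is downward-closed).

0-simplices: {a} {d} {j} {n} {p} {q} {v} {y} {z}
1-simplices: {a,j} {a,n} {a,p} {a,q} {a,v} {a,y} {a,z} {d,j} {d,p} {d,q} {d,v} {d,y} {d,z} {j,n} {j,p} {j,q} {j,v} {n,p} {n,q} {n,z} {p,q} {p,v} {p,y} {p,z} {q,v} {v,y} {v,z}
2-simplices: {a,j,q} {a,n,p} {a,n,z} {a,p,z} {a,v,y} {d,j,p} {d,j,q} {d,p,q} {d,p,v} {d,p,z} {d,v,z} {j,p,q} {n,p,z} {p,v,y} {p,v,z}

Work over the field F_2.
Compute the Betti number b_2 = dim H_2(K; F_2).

b_2=3

n_0=9 n_1=27 n_2=15  [Z2]
∂1: piv[aj,an,ap,aq,av,ay,az,dj] rk=8  ker:dp,dq,dv,dy,dz,jn,jp,jq,jv,np,nq,nz,pq,pv,py,pz,qv,vy,vz
∂2: piv[ajq,anp,anz,apz,avy,djp,djq,dpq,dpv,dpz,dvz,pvy] rk=12  ker:jpq,npz,pvz
b_2=(15−12)−0=3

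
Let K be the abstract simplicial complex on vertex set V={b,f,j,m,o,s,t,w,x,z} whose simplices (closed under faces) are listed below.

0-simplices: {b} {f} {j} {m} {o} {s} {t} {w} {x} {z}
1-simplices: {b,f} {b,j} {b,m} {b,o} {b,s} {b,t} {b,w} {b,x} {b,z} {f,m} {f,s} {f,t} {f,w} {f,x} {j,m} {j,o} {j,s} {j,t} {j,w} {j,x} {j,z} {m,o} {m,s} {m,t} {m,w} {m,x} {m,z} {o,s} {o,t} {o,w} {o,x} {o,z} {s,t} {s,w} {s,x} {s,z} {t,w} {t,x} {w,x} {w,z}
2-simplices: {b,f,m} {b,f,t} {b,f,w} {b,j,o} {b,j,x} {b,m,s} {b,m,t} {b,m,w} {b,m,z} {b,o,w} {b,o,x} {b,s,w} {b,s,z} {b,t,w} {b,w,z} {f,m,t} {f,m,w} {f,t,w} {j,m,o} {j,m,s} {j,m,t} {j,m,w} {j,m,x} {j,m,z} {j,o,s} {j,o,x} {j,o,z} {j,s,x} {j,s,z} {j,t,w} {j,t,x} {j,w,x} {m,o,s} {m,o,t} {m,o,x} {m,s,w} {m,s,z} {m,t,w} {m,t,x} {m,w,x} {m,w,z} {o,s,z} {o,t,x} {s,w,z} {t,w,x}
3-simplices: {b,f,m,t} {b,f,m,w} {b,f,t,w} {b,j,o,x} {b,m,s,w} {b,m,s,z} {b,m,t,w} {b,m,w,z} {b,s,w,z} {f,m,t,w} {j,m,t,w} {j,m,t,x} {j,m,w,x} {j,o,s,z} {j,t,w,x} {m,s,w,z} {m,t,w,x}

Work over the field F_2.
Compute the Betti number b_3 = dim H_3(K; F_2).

b_3=3

n_0=10 n_1=40 n_2=45 n_3=17  [Z2]
∂1: piv[bf,bj,bm,bo,bs,bt,bw,bx,bz] rk=9  ker:fm,fs,ft,fw,fx,jm,jo,js,jt,jw,jx,jz,mo,ms,mt,mw,mx,mz,os,ot,ow,ox,oz,st,sw,sx,sz,tw,tx,wx,wz
∂2: piv[bfm,bft,bfw,bjo,bjx,bms,bmt,bmw,bmz,bow,box,bsw,bsz,btw,bwz,jmo,jms,jmt,jmw,jmx,jmz,jos,joz,jsx,jtx,jwx,mot] rk=27  ker:fmt,fmw,ftw,jox,jsz,jtw,mos,mox,msw,msz,mtw,mtx,mwx,mwz,osz,otx,swz,twx
∂3: piv[bfmt,bfmw,bftw,bjox,bmsw,bmsz,bmtw,bmwz,bswz,jmtw,jmtx,jmwx,josz,jtwx] rk=14  ker:fmtw,mswz,mtwx
b_3=(17−14)−0=3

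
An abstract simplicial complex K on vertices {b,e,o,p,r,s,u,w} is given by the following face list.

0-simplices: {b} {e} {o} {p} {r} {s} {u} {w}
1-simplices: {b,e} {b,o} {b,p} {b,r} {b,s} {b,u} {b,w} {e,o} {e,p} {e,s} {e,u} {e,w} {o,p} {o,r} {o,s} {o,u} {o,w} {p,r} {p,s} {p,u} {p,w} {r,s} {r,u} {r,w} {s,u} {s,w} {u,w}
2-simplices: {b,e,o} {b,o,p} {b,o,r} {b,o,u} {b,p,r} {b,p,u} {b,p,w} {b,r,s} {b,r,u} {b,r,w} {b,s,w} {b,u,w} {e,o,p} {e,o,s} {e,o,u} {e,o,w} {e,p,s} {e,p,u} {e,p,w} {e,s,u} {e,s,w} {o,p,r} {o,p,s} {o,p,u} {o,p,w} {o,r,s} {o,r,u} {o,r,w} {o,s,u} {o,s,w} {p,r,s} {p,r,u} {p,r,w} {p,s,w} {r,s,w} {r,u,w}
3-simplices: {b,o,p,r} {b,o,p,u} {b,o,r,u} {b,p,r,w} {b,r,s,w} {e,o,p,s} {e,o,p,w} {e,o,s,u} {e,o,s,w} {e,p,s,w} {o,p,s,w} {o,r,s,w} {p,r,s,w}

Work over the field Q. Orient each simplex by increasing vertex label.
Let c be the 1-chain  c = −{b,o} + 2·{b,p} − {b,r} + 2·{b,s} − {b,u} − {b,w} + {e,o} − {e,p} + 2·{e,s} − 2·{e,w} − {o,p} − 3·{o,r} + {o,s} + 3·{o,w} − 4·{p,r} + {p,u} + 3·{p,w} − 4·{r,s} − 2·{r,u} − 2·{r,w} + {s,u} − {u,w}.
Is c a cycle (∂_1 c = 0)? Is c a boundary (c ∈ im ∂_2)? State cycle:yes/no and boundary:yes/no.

cycle:yes boundary:yes

n_0=8 n_1=27 n_2=36 n_3=13  [Q]
∂1: piv[be,bo,bp,br,bs,bu,bw] rk=7  ker:eo,ep,es,eu,ew,op,or,os,ou,ow,pr,ps,pu,pw,rs,ru,rw,su,sw,uw
∂2: piv[beo,bop,bor,bou,bpr,bpu,bpw,brs,bru,brw,bsw,buw,eop,eos,eou,eow,eps,epw,esu,esw] rk=20  ker:epu,opr,ops,opu,opw,ors,oru,orw,osu,osw,prs,pru,prw,psw,rsw,ruw
∂3: piv[bopr,bopu,boru,bprw,brsw,eops,eopw,eosu,eosw,epsw,orsw,prsw] rk=12  ker:opsw
∂1c = 0
c vs im∂2: reduces to 0 ⇒ boundary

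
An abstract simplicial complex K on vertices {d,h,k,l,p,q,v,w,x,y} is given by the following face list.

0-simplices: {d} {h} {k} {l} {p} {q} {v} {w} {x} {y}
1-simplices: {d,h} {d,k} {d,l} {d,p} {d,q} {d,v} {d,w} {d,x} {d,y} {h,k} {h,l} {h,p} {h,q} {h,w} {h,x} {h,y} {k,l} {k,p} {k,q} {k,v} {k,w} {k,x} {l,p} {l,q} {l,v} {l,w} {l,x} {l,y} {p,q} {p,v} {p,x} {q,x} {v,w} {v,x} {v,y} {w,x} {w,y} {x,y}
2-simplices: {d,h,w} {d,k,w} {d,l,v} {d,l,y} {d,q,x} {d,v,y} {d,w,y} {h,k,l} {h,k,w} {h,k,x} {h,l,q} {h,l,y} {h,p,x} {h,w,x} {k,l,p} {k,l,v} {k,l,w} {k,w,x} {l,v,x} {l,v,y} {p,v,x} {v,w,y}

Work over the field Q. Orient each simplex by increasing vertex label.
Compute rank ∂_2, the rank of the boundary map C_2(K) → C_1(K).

rank∂_2=20

n_0=10 n_1=38 n_2=22  [Q]
∂1: piv[dh,dk,dl,dp,dq,dv,dw,dx,dy] rk=9  ker:hk,hl,hp,hq,hw,hx,hy,kl,kp,kq,kv,kw,kx,lp,lq,lv,lw,lx,ly,pq,pv,px,qx,vw,vx,vy,wx,wy,xy
∂2: piv[dhw,dkw,dlv,dly,dqx,dvy,dwy,hkl,hkw,hkx,hlq,hly,hpx,hwx,klp,klv,klw,lvx,pvx,vwy] rk=20  ker:kwx,lvy
rk∂_2=20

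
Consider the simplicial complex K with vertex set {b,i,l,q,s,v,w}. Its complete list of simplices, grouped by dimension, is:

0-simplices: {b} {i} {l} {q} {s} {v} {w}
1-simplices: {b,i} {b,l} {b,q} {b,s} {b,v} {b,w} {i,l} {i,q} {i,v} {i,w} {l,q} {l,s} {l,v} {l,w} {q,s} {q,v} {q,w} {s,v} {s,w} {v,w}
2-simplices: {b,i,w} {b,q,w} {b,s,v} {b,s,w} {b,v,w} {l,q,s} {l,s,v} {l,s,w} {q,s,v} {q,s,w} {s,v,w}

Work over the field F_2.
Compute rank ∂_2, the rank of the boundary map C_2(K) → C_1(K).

rank∂_2=10

n_0=7 n_1=20 n_2=11  [Z2]
∂1: piv[bi,bl,bq,bs,bv,bw] rk=6  ker:il,iq,iv,iw,lq,ls,lv,lw,qs,qv,qw,sv,sw,vw
∂2: piv[biw,bqw,bsv,bsw,bvw,lqs,lsv,lsw,qsv,qsw] rk=10  ker:svw
rk∂_2=10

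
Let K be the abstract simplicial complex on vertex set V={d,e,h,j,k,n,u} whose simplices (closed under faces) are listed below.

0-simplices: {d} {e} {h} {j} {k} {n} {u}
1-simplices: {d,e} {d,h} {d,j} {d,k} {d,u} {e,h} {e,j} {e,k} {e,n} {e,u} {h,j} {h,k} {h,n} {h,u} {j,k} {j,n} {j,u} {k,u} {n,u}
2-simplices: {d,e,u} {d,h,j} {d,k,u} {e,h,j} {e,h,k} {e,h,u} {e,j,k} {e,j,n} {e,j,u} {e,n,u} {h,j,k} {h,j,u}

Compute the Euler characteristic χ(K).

χ(K)=0

n_0=7 n_1=19 n_2=12
χ=+7−19+12=0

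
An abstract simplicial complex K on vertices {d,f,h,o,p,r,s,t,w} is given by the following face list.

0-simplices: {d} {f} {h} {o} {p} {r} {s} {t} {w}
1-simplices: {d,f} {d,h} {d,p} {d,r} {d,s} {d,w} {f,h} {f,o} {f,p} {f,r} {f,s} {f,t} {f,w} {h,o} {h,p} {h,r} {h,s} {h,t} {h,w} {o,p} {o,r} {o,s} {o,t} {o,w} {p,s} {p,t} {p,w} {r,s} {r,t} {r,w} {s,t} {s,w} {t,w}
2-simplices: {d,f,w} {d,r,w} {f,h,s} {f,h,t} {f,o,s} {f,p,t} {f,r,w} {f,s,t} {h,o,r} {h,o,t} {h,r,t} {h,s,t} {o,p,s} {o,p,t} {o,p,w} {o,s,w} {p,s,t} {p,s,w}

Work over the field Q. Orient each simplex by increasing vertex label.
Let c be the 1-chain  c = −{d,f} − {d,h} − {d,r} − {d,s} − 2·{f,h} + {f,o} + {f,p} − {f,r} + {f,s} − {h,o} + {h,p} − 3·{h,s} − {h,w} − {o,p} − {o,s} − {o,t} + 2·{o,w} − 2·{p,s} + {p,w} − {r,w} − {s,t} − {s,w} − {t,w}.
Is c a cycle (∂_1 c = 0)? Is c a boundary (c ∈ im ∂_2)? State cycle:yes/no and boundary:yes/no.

n_0=9 n_1=33 n_2=18  [Q]
∂1: piv[df,dh,dp,dr,ds,dw,fo,ft] rk=8  ker:fh,fp,fr,fs,fw,ho,hp,hr,hs,ht,hw,op,or,os,ot,ow,ps,pt,pw,rs,rt,rw,st,sw,tw
∂2: piv[dfw,drw,fhs,fht,fos,fpt,frw,fst,hor,hot,hrt,ops,opt,opw,osw,pst] rk=16  ker:hst,psw
∂1c = 4·{d} − {f} + {h} + {o} + 2·{p} − {r} − 4·{s} − {t} − {w}

cycle:no boundary:no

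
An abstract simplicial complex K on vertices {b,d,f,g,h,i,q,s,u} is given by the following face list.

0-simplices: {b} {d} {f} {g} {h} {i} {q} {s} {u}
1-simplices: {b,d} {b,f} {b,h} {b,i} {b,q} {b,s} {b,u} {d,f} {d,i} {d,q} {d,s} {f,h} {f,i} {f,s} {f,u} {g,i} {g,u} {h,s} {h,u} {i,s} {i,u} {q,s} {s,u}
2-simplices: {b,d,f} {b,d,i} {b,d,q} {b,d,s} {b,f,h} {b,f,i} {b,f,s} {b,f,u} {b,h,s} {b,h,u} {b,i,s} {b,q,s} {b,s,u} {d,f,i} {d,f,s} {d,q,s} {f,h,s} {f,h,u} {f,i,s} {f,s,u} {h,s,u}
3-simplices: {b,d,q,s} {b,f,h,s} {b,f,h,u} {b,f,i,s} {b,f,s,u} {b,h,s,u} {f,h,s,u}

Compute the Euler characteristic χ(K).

χ(K)=0

n_0=9 n_1=23 n_2=21 n_3=7
χ=+9−23+21−7=0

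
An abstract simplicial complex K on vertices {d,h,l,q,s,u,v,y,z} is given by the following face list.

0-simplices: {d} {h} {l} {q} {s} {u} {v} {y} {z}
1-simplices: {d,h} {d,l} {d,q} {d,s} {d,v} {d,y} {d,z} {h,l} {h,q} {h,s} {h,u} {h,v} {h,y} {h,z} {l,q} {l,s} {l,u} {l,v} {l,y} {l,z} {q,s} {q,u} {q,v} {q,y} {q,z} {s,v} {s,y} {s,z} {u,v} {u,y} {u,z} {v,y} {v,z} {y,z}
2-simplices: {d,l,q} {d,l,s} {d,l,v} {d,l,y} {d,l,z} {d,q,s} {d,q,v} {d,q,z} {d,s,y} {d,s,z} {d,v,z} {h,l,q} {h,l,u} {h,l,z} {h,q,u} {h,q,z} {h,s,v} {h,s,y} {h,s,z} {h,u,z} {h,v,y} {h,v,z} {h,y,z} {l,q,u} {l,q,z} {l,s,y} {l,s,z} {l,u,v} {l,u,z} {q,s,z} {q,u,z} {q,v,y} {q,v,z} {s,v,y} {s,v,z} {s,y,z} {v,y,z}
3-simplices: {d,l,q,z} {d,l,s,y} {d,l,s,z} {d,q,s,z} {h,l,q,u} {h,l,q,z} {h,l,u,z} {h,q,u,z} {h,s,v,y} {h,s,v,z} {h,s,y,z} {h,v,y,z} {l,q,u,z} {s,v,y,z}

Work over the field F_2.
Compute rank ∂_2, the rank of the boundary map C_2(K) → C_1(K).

rank∂_2=24

n_0=9 n_1=34 n_2=37 n_3=14  [Z2]
∂1: piv[dh,dl,dq,ds,dv,dy,dz,hu] rk=8  ker:hl,hq,hs,hv,hy,hz,lq,ls,lu,lv,ly,lz,qs,qu,qv,qy,qz,sv,sy,sz,uv,uy,uz,vy,vz,yz
∂2: piv[dlq,dls,dlv,dly,dlz,dqs,dqv,dqz,dsy,dsz,dvz,hlq,hlu,hlz,hqu,hsv,hsy,hsz,huz,hvy,hvz,hyz,luv,qvy] rk=24  ker:hqz,lqu,lqz,lsy,lsz,luz,qsz,quz,qvz,svy,svz,syz,vyz
∂3: piv[dlqz,dlsy,dlsz,dqsz,hlqu,hlqz,hluz,hquz,hsvy,hsvz,hsyz,hvyz] rk=12  ker:lquz,svyz
rk∂_2=24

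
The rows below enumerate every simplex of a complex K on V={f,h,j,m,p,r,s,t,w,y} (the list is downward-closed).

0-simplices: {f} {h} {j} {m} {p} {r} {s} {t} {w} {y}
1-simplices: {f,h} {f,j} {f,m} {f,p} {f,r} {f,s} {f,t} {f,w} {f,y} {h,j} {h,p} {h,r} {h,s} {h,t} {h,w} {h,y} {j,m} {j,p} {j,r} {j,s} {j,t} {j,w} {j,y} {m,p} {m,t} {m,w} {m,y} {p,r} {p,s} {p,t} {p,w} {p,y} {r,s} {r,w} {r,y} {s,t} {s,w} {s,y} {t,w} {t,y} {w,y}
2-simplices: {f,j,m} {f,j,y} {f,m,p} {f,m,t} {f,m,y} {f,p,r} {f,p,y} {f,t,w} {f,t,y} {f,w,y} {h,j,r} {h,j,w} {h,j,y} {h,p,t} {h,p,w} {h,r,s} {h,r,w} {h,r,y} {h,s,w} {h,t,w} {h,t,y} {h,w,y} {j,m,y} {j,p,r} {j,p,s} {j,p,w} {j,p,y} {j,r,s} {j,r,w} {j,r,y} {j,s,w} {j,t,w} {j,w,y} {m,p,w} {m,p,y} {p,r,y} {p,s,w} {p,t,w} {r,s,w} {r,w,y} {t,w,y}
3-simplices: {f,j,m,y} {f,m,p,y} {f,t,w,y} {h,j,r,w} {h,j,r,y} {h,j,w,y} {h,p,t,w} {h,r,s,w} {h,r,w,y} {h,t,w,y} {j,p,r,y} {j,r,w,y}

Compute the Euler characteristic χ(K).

χ(K)=-2

n_0=10 n_1=41 n_2=41 n_3=12
χ=+10−41+41−12=-2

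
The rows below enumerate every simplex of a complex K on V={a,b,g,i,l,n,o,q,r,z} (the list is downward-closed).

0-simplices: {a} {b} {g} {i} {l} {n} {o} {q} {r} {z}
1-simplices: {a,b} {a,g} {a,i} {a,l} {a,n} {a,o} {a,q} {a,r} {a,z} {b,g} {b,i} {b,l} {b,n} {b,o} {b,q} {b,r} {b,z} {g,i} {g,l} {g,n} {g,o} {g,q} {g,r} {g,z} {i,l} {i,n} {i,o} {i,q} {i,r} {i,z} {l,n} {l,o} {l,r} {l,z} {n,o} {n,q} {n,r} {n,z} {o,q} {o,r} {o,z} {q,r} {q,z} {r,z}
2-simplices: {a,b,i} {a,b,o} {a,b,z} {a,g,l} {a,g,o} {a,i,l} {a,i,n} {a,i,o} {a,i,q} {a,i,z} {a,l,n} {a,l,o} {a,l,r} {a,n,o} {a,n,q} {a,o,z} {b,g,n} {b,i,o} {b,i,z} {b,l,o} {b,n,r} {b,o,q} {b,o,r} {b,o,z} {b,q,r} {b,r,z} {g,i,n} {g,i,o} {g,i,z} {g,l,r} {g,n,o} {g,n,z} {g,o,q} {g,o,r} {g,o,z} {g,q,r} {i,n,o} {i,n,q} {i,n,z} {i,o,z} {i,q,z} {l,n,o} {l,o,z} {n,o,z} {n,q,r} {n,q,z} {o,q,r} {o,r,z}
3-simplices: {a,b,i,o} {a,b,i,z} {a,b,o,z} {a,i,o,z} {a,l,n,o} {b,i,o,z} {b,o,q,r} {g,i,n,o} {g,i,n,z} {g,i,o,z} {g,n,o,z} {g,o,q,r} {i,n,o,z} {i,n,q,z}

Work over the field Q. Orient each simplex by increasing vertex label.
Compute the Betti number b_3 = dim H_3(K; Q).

n_0=10 n_1=44 n_2=48 n_3=14  [Q]
∂1: piv[ab,ag,ai,al,an,ao,aq,ar,az] rk=9  ker:bg,bi,bl,bn,bo,bq,br,bz,gi,gl,gn,go,gq,gr,gz,il,in,io,iq,ir,iz,ln,lo,lr,lz,no,nq,nr,nz,oq,or,oz,qr,qz,rz
∂2: piv[abi,abo,abz,agl,ago,ail,ain,aio,aiq,aiz,aln,alo,alr,ano,anq,aoz,bgn,blo,bnr,boq,bor,bqr,brz,gin,gio,giz,glr,gnz,goq,gor,iqz,loz,nqr] rk=33  ker:bio,biz,boz,gno,goz,gqr,ino,inq,inz,ioz,lno,noz,nqz,oqr,orz
∂3: piv[abio,abiz,aboz,aioz,alno,boqr,gino,ginz,gioz,gnoz,goqr,inqz] rk=12  ker:bioz,inoz
b_3=(14−12)−0=2

b_3=2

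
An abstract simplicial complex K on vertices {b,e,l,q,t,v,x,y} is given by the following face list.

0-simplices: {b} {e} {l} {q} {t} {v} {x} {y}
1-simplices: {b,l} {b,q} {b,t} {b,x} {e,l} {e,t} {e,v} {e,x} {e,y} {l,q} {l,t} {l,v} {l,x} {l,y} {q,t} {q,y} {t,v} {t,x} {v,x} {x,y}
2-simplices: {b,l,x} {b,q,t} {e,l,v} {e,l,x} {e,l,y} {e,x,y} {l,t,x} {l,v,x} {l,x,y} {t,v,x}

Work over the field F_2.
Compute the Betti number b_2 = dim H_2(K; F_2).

n_0=8 n_1=20 n_2=10  [Z2]
∂1: piv[bl,bq,bt,bx,el,ev,ey] rk=7  ker:et,ex,lq,lt,lv,lx,ly,qt,qy,tv,tx,vx,xy
∂2: piv[blx,bqt,elv,elx,ely,exy,ltx,lvx,tvx] rk=9  ker:lxy
b_2=(10−9)−0=1

b_2=1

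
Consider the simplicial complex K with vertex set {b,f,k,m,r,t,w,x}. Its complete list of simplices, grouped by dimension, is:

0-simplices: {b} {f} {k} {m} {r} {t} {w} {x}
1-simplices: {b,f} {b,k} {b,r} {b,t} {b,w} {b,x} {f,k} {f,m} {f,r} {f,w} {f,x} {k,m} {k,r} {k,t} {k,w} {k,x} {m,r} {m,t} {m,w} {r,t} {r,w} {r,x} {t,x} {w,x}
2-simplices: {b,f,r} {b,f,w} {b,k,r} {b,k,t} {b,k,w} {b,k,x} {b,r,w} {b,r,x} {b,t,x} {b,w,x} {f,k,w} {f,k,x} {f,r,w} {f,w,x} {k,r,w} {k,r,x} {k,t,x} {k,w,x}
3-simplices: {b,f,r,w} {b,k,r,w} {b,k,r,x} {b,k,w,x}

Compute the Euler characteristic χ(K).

χ(K)=-2

n_0=8 n_1=24 n_2=18 n_3=4
χ=+8−24+18−4=-2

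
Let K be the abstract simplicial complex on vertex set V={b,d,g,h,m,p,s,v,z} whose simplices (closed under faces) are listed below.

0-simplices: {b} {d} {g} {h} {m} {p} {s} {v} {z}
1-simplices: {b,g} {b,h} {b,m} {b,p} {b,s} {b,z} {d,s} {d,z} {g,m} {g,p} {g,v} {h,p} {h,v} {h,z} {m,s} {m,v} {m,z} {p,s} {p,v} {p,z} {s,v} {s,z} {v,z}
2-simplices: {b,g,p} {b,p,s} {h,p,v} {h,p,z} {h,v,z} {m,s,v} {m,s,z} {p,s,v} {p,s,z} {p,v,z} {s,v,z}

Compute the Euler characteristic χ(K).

χ(K)=-3

n_0=9 n_1=23 n_2=11
χ=+9−23+11=-3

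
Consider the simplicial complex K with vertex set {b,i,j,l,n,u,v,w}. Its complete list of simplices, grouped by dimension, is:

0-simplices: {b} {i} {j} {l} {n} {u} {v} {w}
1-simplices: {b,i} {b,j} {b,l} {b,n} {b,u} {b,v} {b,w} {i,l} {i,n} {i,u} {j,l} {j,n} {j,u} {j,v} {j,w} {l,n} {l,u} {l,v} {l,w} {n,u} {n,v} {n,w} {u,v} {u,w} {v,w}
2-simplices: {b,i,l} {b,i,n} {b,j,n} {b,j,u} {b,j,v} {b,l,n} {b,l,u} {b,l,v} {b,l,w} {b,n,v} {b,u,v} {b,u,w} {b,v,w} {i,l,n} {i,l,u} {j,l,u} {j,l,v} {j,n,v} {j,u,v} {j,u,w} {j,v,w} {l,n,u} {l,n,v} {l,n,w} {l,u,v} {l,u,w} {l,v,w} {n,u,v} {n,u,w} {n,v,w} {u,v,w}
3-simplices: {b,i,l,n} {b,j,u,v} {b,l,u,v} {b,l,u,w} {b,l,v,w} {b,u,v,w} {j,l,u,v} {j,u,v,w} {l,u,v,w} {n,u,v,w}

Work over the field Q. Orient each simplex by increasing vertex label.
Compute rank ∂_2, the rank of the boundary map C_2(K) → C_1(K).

n_0=8 n_1=25 n_2=31 n_3=10  [Q]
∂1: piv[bi,bj,bl,bn,bu,bv,bw] rk=7  ker:il,in,iu,jl,jn,ju,jv,jw,ln,lu,lv,lw,nu,nv,nw,uv,uw,vw
∂2: piv[bil,bin,bjn,bju,bjv,bln,blu,blv,blw,bnv,buv,buw,bvw,ilu,jlu,juw,lnu,lnw] rk=18  ker:iln,jlv,jnv,juv,jvw,lnv,luv,luw,lvw,nuv,nuw,nvw,uvw
∂3: piv[biln,bjuv,bluv,bluw,blvw,buvw,jluv,juvw,nuvw] rk=9  ker:luvw
rk∂_2=18

rank∂_2=18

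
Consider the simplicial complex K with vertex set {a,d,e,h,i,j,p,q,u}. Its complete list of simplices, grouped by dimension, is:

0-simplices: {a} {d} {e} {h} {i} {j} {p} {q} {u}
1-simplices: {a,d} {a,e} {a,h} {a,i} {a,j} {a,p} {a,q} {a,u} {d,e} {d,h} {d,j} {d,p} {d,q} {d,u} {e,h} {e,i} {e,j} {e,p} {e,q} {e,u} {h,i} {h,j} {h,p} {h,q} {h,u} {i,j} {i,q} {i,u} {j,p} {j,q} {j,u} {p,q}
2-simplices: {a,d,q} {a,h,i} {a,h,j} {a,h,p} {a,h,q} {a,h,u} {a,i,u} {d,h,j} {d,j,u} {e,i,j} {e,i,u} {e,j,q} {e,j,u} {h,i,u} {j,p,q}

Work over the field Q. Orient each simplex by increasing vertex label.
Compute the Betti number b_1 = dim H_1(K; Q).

b_1=10

n_0=9 n_1=32 n_2=15  [Q]
∂1: piv[ad,ae,ah,ai,aj,ap,aq,au] rk=8  ker:de,dh,dj,dp,dq,du,eh,ei,ej,ep,eq,eu,hi,hj,hp,hq,hu,ij,iq,iu,jp,jq,ju,pq
∂2: piv[adq,ahi,ahj,ahp,ahq,ahu,aiu,dhj,dju,eij,eiu,ejq,eju,jpq] rk=14  ker:hiu
b_1=(32−8)−14=10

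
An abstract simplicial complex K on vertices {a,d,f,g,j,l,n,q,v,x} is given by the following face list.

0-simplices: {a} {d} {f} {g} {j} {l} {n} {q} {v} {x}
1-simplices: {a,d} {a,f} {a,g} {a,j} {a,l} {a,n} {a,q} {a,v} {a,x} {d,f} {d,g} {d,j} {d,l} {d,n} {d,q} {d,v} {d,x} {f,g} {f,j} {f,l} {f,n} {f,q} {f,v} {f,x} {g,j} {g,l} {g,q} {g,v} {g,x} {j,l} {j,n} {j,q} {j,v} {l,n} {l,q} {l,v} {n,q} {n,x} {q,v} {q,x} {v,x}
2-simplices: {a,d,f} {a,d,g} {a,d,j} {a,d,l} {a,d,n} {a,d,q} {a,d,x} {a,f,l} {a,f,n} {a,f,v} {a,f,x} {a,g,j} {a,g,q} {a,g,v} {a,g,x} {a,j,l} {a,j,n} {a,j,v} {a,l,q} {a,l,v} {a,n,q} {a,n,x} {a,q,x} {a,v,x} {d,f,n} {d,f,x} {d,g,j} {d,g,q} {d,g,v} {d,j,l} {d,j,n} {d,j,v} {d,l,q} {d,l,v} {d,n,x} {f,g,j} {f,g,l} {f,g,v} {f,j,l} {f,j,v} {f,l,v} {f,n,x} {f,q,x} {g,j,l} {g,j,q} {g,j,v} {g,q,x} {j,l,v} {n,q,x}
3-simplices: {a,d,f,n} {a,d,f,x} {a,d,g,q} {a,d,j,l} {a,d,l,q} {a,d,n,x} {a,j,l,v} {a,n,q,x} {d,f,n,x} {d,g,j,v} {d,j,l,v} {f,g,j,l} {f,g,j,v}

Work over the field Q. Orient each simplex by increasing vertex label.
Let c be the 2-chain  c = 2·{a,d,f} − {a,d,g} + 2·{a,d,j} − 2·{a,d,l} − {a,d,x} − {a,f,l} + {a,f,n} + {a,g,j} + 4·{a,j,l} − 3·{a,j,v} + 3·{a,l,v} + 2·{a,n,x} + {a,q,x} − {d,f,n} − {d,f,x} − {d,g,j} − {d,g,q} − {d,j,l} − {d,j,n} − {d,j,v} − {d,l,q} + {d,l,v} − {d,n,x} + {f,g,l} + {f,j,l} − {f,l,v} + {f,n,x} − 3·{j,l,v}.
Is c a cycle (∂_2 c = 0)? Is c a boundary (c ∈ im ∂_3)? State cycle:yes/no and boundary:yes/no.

cycle:no boundary:no

n_0=10 n_1=41 n_2=49 n_3=13  [Q]
∂1: piv[ad,af,ag,aj,al,an,aq,av,ax] rk=9  ker:df,dg,dj,dl,dn,dq,dv,dx,fg,fj,fl,fn,fq,fv,fx,gj,gl,gq,gv,gx,jl,jn,jq,jv,ln,lq,lv,nq,nx,qv,qx,vx
∂2: piv[adf,adg,adj,adl,adn,adq,adx,afl,afn,afv,afx,agj,agq,agv,agx,ajl,ajn,ajv,alq,alv,anq,anx,aqx,avx,dgv,fgj,fgl,fgv,fqx,gjq] rk=30  ker:dfn,dfx,dgj,dgq,djl,djn,djv,dlq,dlv,dnx,fjl,fjv,flv,fnx,gjl,gjv,gqx,jlv,nqx
∂3: piv[adfn,adfx,adgq,adjl,adlq,adnx,ajlv,anqx,dfnx,dgjv,djlv,fgjl,fgjv] rk=13
∂2c = −2·{a,f} + 2·{a,g} − 2·{a,j} + 2·{a,l} + {a,n} + {a,q} − 2·{a,x} − 3·{d,g} − {d,l} + {d,n} + 2·{d,q} + {d,x} + {f,g} + {f,j} − 4·{f,l} + {f,n} + {f,v} − 2·{f,x} + {g,l} − {g,q} + {j,l} − {j,n} − {j,v} − {l,q} + 2·{n,x} + {q,x}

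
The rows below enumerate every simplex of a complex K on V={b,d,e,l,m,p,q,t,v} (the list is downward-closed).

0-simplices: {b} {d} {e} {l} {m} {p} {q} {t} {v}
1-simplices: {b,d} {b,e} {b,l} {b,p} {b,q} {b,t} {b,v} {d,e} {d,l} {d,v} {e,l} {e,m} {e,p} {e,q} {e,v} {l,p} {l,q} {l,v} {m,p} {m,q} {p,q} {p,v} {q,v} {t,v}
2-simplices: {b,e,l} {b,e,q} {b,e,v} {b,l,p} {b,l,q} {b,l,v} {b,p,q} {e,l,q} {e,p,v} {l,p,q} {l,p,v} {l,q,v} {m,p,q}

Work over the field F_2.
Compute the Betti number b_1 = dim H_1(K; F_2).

n_0=9 n_1=24 n_2=13  [Z2]
∂1: piv[bd,be,bl,bp,bq,bt,bv,em] rk=8  ker:de,dl,dv,el,ep,eq,ev,lp,lq,lv,mp,mq,pq,pv,qv,tv
∂2: piv[bel,beq,bev,blp,blq,blv,bpq,epv,lpv,lqv,mpq] rk=11  ker:elq,lpq
b_1=(24−8)−11=5

b_1=5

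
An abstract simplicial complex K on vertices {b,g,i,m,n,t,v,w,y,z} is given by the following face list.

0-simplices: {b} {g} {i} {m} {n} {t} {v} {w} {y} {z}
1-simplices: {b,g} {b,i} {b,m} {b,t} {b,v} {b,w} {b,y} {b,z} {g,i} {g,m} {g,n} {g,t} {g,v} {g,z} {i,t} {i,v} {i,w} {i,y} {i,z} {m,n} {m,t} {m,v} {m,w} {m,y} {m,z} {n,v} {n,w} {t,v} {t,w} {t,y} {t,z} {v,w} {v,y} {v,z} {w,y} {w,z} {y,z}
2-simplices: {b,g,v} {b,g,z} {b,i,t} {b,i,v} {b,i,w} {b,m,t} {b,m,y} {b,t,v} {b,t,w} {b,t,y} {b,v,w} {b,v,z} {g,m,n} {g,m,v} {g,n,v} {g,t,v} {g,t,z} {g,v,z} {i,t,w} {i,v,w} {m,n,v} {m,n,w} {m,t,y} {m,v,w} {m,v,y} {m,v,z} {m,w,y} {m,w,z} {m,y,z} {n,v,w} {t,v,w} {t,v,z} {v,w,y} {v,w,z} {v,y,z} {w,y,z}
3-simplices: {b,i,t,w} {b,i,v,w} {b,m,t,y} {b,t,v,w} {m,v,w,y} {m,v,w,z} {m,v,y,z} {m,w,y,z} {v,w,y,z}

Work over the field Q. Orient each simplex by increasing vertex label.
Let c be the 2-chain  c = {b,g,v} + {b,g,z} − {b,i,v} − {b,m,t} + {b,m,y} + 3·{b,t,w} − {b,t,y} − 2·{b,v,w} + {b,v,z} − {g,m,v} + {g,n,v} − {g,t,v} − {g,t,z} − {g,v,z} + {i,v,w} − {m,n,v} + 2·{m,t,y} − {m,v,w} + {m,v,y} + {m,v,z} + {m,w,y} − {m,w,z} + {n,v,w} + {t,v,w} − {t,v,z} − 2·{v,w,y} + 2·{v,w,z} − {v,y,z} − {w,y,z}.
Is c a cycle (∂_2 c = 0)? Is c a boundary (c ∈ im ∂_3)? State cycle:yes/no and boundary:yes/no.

cycle:no boundary:no

n_0=10 n_1=37 n_2=36 n_3=9  [Q]
∂1: piv[bg,bi,bm,bt,bv,bw,by,bz,gn] rk=9  ker:gi,gm,gt,gv,gz,it,iv,iw,iy,iz,mn,mt,mv,mw,my,mz,nv,nw,tv,tw,ty,tz,vw,vy,vz,wy,wz,yz
∂2: piv[bgv,bgz,bit,biv,biw,bmt,bmy,btv,btw,bty,bvw,bvz,gmn,gmv,gnv,gtv,gtz,mnw,mvw,mvy,mvz,mwy,mwz,myz] rk=24  ker:gvz,itw,ivw,mnv,mty,nvw,tvw,tvz,vwy,vwz,vyz,wyz
∂3: piv[bitw,bivw,bmty,btvw,mvwy,mvwz,mvyz,mwyz] rk=8  ker:vwyz
∂2c = 2·{b,g} − {b,i} + 3·{b,t} − {b,v} − {b,w} − 2·{b,z} − {g,m} + {g,n} − 2·{g,t} + {g,v} + 3·{g,z} − {i,w} − {m,n} + {m,t} + {m,v} + {m,w} − 3·{m,y} + {n,v} − {n,w} − {t,v} + 2·{t,w} + {t,y} + 2·{v,y} − {v,z} − 2·{w,y} + 2·{w,z} − 2·{y,z}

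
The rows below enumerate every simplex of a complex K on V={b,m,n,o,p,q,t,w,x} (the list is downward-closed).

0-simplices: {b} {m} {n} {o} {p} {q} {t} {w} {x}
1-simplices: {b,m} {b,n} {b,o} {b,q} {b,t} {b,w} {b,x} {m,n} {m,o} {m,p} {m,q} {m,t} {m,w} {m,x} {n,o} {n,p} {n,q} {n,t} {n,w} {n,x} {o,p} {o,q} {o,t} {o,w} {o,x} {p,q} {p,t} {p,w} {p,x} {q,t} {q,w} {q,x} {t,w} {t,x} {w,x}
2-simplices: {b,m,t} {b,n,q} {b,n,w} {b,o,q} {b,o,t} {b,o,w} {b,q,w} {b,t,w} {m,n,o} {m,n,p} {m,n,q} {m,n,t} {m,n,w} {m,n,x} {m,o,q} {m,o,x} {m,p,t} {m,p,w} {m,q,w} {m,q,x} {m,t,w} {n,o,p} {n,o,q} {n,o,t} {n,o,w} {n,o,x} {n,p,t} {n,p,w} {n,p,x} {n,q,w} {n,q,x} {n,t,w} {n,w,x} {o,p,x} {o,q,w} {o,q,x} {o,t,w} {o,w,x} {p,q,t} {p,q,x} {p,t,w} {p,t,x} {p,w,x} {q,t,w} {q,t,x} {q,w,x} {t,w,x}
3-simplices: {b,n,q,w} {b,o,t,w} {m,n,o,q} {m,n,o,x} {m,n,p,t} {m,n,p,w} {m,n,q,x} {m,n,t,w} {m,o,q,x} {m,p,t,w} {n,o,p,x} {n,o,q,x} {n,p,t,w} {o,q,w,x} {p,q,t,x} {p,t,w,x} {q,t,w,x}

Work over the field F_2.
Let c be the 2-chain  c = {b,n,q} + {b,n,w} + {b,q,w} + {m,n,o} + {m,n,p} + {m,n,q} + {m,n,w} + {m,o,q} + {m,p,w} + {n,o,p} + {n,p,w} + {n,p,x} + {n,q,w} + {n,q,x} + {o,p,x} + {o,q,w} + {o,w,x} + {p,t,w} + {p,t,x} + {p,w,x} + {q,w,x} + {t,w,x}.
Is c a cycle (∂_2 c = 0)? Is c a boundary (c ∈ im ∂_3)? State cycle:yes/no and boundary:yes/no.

n_0=9 n_1=35 n_2=47 n_3=17  [Z2]
∂1: piv[bm,bn,bo,bq,bt,bw,bx,mp] rk=8  ker:mn,mo,mq,mt,mw,mx,no,np,nq,nt,nw,nx,op,oq,ot,ow,ox,pq,pt,pw,px,qt,qw,qx,tw,tx,wx
∂2: piv[bmt,bnq,bnw,boq,bot,bow,bqw,btw,mno,mnp,mnq,mnt,mnw,mnx,moq,mox,mpt,mpw,mqx,mtw,nop,npx,nwx,pqt,pqx,ptx] rk=26  ker:mqw,noq,not,now,nox,npt,npw,nqw,nqx,ntw,opx,oqw,oqx,otw,owx,ptw,pwx,qtw,qtx,qwx,twx
∂3: piv[bnqw,botw,mnoq,mnox,mnpt,mnpw,mnqx,mntw,moqx,mptw,nopx,oqwx,pqtx,ptwx,qtwx] rk=15  ker:noqx,nptw
∂2c = 0
c vs im∂3: reduces to 0 ⇒ boundary

cycle:yes boundary:yes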